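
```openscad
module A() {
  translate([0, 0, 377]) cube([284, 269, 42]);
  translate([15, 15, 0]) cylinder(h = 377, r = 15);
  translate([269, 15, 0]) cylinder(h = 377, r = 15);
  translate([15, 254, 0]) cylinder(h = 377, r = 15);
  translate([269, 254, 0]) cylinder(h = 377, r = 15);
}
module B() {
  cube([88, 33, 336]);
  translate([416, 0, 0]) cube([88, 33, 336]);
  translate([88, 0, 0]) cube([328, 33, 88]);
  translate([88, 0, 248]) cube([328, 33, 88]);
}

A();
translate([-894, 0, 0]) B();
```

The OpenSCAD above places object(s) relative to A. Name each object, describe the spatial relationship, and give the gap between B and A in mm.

A is a stool. B is a picture frame. The picture frame is on the floor beside the stool on its −x side. The gap between the picture frame and the stool is 390 mm.

The picture frame's nearest face is 390 mm from the stool's −x face.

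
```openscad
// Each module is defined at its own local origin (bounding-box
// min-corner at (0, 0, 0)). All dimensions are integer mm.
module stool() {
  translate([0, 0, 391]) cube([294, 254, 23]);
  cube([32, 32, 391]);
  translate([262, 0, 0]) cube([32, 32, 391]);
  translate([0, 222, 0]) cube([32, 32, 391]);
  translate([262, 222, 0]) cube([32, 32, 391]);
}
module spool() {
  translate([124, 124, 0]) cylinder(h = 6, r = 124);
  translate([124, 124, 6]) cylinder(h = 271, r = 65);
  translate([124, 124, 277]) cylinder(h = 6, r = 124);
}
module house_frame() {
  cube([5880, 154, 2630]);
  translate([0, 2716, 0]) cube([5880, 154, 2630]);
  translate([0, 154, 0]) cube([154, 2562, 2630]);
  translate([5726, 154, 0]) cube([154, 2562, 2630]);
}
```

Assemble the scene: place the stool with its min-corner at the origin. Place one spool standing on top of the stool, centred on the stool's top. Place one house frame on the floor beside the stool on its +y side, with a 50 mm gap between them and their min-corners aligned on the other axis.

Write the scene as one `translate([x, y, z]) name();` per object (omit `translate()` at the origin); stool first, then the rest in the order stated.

stool();
translate([23, 3, 414]) spool();
translate([0, 304, 0]) house_frame();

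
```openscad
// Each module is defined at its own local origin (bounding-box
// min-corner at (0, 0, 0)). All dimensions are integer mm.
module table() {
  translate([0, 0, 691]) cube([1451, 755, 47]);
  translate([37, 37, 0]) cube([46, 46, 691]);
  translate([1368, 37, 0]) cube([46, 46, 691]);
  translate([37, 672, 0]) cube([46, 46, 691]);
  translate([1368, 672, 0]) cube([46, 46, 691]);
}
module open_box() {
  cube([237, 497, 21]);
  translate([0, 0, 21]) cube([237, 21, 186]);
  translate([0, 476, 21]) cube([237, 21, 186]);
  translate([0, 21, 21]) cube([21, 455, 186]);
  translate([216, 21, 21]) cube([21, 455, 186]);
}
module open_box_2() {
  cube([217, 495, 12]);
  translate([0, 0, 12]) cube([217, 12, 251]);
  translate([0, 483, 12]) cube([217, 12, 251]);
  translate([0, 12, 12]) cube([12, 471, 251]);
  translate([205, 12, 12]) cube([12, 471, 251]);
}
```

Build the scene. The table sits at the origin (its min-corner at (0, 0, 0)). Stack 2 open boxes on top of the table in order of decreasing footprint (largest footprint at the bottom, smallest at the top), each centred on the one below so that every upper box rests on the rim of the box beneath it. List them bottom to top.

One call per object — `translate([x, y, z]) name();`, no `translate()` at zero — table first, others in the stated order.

table();
translate([607, 129, 738]) open_box();
translate([617, 130, 945]) open_box_2();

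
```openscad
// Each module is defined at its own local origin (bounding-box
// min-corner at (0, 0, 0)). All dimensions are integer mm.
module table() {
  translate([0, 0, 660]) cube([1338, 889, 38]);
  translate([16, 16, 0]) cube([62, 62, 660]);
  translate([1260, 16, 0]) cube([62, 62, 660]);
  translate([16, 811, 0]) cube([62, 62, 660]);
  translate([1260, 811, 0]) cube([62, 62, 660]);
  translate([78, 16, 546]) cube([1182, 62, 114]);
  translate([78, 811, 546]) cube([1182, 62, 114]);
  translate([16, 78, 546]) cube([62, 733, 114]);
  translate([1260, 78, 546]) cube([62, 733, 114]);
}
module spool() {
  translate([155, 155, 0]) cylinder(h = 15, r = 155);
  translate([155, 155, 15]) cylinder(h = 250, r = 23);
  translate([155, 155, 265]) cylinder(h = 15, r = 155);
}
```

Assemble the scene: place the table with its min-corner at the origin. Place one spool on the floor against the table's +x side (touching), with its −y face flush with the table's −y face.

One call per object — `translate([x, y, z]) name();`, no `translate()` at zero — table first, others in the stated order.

table();
translate([1338, 0, 0]) spool();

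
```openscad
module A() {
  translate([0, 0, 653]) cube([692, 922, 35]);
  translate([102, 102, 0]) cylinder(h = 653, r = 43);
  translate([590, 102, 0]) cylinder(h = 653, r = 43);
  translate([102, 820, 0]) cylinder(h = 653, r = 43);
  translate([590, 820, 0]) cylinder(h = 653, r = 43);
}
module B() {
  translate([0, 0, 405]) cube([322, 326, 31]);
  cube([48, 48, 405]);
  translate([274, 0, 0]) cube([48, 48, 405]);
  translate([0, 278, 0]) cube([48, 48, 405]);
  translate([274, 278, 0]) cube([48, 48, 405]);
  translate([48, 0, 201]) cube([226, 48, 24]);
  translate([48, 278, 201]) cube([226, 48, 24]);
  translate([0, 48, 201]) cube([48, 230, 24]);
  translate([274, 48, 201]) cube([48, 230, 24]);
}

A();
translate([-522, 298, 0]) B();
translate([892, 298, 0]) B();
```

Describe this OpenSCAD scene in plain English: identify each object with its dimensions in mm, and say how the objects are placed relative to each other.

A is a table: top 692 mm (x) × 922 mm (y), 35 mm thick, upper face at z = 688 mm, on four round legs of 86 mm diameter, each leg's bounding box inset 59 mm from the nearest pair of top edges, running from z = 0 to the bottom of the top.

B is a four-legged stool. The seat is 322×326 mm, 31 mm thick, top at z = 436 mm. It stands on four square legs, each 48×48 mm in cross-section, from z = 0 to the seat underside, each flush with a corner of the seat. Four stretchers, 48 mm wide and 24 mm tall, connect adjacent legs with their undersides at z = 201 mm, each running between the inner faces of the legs it joins and aligned with the legs' outer faces on the other axis.

Two stools sit around the table at the −x, +x sides.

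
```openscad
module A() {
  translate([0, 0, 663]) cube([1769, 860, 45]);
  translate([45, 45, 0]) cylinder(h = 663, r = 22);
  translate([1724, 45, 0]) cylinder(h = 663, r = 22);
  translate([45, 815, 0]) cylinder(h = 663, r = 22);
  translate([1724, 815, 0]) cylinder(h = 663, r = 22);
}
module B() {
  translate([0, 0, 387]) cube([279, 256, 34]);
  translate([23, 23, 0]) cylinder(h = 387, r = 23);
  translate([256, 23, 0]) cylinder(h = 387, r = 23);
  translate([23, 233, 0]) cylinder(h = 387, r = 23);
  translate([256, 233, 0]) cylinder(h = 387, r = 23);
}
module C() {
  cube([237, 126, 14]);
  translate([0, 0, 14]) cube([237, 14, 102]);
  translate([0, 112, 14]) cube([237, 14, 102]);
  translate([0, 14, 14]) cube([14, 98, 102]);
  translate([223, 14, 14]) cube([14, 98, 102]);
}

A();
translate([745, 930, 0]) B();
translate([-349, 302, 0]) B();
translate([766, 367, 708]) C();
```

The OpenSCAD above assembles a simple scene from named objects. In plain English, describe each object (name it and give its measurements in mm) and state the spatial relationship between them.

A is a rectangular dining table. The top is 1769×860×45 mm with its upper surface at z = 708 mm. It stands on four round legs of 44 mm diameter, each leg's bounding box inset 23 mm from the nearest pair of top edges, running from the floor to the underside of the top.

B is a four-legged stool. The seat is a 279×256×34 mm slab whose top surface is at z = 421 mm; four round legs, each 46 mm in diameter, run from the floor (z = 0) to the underside of the seat, each leg's axis is inset half a diameter from the nearest pair of seat edges (so the leg's bounding box is flush with the corner).

C is an open storage box with external size 237×126×116 mm and wall thickness 14 mm (the base is also 14 mm thick). The base covers the whole footprint; the four walls stand on the base, with the y-facing walls full-width and the x-facing walls fitting between their inner faces.

Two stools sit around the table at the +y, −x sides. The open box is on top of the table, centred.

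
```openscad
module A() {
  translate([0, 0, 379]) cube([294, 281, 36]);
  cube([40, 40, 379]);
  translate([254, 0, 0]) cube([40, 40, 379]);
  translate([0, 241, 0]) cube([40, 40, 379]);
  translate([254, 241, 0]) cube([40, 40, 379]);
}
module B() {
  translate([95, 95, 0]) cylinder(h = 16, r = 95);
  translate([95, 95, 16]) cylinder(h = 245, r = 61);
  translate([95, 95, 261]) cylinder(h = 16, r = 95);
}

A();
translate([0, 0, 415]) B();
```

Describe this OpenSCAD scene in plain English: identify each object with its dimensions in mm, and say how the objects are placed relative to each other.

A is a simple wooden stool: a rectangular seat 294 mm (x) by 281 mm (y), 36 mm thick, top face at z = 415 mm, on four square legs, each 40×40 mm in cross-section. The legs rest on z = 0, each flush with a corner of the seat.

B is a spool: two coaxial disc flanges of radius 95 mm and thickness 16 mm, joined by a core cylinder of radius 61 mm and height 245 mm. The lower flange rests on z = 0 and the three cylinders share a vertical axis.

The spool is on top of the stool.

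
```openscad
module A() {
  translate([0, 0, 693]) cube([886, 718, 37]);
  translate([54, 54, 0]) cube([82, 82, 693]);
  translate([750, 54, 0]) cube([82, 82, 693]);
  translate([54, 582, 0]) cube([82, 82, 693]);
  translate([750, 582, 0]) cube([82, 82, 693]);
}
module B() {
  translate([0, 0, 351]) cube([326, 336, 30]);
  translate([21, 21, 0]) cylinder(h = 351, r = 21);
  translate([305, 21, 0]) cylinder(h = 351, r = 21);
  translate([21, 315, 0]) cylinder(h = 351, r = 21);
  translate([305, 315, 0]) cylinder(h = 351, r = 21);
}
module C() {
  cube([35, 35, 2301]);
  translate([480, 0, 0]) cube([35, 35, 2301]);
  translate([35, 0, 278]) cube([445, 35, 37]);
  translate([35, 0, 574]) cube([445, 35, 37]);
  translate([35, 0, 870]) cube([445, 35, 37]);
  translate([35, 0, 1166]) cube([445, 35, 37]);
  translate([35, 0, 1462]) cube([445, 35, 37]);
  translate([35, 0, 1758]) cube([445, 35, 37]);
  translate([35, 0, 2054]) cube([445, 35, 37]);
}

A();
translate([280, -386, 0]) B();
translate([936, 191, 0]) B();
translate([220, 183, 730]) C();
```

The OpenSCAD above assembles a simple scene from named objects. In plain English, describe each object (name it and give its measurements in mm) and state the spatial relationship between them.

A is a rectangular dining table. The top is 886×718×37 mm with its upper surface at z = 730 mm. It stands on four 82×82 mm square legs, each inset 54 mm from the nearest pair of top edges, running from the floor to the underside of the top.

B is a four-legged stool. The seat is 326×336 mm, 30 mm thick, top at z = 381 mm. It stands on four round legs, each 42 mm in diameter, from z = 0 to the seat underside, each leg's axis is inset half a diameter from the nearest pair of seat edges (so the leg's bounding box is flush with the corner).

C is a wooden ladder with two side rails of 35×35 mm section and 2301 mm height, set 515 mm apart overall. Between them run 7 rectangular rungs (35 mm deep, 37 mm thick), front faces flush with the rails' −y face. The bottom of the first rung is 278 mm above the floor and each subsequent rung is 296 mm higher than the one below.

Two stools sit around the table at the −y, +x sides. The ladder is on top of the table.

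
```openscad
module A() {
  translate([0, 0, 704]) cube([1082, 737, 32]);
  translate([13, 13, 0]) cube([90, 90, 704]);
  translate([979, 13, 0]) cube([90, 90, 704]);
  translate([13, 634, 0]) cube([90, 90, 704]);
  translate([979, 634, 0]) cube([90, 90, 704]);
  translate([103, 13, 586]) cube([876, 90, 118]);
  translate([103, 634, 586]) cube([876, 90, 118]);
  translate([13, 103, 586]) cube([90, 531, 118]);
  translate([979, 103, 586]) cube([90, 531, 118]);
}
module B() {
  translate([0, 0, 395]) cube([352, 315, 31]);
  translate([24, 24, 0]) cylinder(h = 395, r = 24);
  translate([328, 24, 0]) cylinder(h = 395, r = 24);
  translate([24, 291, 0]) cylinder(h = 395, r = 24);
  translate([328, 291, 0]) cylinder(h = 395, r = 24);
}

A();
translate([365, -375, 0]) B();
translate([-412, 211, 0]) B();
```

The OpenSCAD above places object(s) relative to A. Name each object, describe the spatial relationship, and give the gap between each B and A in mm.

Each stool's nearest face is 60 mm from the table's bounding box.

A is a table. B is a stool. Two stools sit around the table at the −y, −x sides. The gap between each stool and the table is 60 mm.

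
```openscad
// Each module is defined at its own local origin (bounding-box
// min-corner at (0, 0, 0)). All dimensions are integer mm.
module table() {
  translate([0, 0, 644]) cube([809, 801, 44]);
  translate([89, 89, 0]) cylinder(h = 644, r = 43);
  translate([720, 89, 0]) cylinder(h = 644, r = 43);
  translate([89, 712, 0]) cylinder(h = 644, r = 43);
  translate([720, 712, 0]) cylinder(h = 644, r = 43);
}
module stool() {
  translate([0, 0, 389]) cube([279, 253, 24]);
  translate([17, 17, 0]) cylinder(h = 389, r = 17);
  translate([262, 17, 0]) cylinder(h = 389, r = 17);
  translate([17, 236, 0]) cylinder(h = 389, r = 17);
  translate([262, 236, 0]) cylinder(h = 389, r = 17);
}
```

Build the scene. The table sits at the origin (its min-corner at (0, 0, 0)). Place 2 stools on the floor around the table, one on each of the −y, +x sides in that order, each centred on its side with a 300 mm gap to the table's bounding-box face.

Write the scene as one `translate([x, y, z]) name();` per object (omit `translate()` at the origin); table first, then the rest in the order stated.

table();
translate([265, -553, 0]) stool();
translate([1109, 274, 0]) stool();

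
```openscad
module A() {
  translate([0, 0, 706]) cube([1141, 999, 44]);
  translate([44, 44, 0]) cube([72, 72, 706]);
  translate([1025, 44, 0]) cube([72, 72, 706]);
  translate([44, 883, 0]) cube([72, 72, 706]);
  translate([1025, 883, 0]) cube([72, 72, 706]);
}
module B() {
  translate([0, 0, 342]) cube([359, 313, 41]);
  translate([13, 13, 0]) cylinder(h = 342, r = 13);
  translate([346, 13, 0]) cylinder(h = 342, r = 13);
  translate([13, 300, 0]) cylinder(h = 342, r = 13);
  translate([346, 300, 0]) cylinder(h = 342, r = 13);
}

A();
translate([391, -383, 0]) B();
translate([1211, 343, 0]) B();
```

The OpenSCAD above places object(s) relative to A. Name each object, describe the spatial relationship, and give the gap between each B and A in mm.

A is a table. B is a stool. Two stools sit around the table at the −y, +x sides. The gap between each stool and the table is 70 mm.

Each stool's nearest face is 70 mm from the table's bounding box.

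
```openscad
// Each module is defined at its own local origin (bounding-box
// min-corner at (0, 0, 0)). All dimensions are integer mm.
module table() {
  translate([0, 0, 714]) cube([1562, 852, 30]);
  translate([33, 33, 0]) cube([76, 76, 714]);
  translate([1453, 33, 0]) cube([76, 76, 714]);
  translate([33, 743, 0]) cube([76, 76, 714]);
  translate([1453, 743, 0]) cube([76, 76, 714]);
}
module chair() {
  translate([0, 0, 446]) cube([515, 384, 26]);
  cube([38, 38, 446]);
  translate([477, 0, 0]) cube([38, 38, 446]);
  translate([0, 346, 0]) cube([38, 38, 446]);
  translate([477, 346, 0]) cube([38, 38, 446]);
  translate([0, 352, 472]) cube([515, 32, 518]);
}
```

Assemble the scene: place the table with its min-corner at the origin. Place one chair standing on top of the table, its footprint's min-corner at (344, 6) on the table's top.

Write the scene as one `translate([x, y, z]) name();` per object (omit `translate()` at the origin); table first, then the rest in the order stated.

table();
translate([344, 6, 744]) chair();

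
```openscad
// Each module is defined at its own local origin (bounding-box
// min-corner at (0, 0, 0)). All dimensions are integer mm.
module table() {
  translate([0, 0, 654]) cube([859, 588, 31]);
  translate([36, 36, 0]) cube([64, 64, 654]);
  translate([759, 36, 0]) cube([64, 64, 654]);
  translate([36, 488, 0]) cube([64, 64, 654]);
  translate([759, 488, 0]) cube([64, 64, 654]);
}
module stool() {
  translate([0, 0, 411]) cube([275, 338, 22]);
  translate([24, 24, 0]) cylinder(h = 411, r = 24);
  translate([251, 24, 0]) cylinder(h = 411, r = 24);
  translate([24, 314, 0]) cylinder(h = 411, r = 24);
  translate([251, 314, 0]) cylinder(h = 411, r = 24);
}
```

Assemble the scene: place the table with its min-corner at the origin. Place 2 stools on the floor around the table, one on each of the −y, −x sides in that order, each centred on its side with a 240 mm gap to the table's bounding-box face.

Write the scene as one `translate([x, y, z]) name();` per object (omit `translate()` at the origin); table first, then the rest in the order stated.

table();
translate([292, -578, 0]) stool();
translate([-515, 125, 0]) stool();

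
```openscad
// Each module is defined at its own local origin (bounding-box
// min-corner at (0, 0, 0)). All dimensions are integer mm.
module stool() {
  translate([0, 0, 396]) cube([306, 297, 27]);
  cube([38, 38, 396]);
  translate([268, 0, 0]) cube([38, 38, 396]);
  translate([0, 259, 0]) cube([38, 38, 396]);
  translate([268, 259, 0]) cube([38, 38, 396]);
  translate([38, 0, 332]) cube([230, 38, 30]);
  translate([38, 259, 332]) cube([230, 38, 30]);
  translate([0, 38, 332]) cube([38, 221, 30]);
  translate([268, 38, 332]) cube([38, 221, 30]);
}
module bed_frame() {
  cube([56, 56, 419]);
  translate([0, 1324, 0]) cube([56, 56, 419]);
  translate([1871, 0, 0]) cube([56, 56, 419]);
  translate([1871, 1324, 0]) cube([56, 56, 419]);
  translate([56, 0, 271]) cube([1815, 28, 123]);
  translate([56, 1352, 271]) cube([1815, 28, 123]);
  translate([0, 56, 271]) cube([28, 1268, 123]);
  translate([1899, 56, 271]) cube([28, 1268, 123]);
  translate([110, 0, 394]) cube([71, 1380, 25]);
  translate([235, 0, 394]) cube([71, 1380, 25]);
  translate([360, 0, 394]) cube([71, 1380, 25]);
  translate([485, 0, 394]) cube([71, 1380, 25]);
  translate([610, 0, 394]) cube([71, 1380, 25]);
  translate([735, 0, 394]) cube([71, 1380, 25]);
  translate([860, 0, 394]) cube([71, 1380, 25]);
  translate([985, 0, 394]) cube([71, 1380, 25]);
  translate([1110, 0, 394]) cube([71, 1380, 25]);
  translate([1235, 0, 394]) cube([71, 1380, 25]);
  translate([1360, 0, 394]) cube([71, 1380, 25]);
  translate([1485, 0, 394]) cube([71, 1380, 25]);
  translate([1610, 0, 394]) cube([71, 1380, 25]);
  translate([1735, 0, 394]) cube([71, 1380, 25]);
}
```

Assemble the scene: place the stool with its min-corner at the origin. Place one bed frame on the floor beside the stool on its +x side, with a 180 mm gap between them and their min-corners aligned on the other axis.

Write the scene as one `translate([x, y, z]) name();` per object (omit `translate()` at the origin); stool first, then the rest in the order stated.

stool();
translate([486, 0, 0]) bed_frame();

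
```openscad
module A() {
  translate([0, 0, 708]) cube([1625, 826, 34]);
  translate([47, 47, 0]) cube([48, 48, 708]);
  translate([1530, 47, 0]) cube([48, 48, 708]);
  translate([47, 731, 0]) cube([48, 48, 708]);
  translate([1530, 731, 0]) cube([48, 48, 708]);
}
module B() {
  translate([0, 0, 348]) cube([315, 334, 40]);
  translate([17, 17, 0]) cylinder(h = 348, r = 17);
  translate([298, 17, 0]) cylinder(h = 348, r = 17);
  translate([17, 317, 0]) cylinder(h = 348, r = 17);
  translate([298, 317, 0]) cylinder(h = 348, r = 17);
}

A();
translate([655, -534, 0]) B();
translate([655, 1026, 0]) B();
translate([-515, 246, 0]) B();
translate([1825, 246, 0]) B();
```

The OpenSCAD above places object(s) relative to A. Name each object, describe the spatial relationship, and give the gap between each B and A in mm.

A is a table. B is a stool. Four stools sit around the table at the −y, +y, −x, +x sides. The gap between each stool and the table is 200 mm.

Each stool's nearest face is 200 mm from the table's bounding box.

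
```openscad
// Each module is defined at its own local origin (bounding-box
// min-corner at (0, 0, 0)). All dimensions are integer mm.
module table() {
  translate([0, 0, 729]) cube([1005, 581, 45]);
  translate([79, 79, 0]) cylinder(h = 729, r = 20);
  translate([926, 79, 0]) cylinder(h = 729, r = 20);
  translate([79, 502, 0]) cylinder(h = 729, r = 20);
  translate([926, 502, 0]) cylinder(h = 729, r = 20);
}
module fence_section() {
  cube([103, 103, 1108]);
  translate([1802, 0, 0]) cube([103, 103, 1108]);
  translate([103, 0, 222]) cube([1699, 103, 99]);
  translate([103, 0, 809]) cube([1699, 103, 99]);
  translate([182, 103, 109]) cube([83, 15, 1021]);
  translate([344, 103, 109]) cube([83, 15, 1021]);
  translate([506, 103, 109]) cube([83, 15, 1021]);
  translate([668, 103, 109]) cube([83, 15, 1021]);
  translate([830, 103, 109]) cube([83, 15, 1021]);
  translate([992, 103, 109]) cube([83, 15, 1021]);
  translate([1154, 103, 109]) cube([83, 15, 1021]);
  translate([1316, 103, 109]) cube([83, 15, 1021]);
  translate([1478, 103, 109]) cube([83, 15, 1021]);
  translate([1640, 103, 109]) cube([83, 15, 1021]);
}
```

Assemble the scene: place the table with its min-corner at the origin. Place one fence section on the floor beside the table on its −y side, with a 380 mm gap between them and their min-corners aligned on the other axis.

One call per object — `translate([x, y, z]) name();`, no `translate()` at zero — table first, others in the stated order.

table();
translate([0, -498, 0]) fence_section();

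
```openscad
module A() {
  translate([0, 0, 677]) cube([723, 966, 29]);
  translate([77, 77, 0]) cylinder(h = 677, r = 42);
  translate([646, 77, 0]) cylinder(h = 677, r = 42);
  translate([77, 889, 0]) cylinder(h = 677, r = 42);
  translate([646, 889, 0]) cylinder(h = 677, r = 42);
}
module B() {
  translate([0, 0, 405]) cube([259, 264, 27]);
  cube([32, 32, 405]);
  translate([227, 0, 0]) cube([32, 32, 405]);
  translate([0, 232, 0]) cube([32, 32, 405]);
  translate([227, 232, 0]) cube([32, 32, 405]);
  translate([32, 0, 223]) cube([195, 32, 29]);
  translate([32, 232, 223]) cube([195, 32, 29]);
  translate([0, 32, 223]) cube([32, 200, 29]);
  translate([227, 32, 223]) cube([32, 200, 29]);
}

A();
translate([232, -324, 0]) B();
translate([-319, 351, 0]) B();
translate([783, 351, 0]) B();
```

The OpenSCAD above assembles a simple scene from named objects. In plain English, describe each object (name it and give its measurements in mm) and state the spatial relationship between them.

A is a rectangular dining table. The top is 723×966×29 mm with its upper surface at z = 706 mm. It stands on four round legs of 84 mm diameter, each leg's bounding box inset 35 mm from the nearest pair of top edges, running from the floor to the underside of the top.

B is a four-legged stool. The seat is a 259×264×27 mm slab whose top surface is at z = 432 mm; four square legs, each 32×32 mm in cross-section, run from the floor (z = 0) to the underside of the seat, each flush with a corner of the seat. Four stretchers, 32 mm wide and 29 mm tall, connect adjacent legs with their undersides at z = 223 mm, each running between the inner faces of the legs it joins and aligned with the legs' outer faces on the other axis.

Three stools sit around the table at the −y, −x, +x sides.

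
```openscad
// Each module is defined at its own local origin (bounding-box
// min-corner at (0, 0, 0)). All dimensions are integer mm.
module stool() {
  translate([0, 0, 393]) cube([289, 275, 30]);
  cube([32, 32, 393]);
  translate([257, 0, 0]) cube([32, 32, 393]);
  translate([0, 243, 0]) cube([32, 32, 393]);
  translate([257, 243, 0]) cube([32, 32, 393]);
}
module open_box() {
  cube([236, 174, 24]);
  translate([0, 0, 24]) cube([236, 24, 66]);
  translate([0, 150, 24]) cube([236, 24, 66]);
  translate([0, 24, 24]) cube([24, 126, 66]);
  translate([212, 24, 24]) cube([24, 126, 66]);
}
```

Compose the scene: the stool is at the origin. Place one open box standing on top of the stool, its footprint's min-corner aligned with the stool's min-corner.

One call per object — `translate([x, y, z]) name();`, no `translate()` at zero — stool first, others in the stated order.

stool();
translate([0, 0, 423]) open_box();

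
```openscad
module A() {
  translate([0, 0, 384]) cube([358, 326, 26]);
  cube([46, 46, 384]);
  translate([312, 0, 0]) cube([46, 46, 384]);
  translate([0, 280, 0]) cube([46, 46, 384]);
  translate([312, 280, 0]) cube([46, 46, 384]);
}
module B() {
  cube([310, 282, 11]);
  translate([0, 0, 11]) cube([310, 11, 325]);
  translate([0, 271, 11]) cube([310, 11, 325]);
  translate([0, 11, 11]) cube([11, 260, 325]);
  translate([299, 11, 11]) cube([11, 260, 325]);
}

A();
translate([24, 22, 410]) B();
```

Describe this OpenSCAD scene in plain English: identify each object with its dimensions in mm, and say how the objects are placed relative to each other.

A is a four-legged stool. The seat is a 358×326×26 mm slab whose top surface is at z = 410 mm; four square legs, each 46×46 mm in cross-section, run from the floor (z = 0) to the underside of the seat, each flush with a corner of the seat.

B is an open-topped rectangular box: outside dimensions 310×282×336 mm, with a uniform wall and base thickness of 11 mm. The base is a full 310×282 slab on the floor; four walls sit on top of the base. The front and back walls (the −y and +y sides) span the full width; the two side walls fit between them.

The open box is on top of the stool, centred.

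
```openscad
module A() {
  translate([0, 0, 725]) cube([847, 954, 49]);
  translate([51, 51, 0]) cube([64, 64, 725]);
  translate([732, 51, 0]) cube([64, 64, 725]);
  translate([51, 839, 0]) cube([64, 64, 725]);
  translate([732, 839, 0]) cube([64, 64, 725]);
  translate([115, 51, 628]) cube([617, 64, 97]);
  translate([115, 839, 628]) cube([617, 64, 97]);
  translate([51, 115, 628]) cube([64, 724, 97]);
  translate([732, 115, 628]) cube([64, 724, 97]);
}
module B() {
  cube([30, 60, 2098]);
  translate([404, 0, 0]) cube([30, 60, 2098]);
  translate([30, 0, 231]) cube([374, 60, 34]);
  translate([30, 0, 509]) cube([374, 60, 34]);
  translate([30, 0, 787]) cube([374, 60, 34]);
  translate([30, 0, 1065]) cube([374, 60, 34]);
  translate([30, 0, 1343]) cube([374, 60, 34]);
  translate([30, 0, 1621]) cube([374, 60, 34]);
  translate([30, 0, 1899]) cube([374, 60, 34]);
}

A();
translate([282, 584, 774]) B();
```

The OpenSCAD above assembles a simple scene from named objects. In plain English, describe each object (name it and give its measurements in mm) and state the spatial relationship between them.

A is a rectangular dining table. The top is 847×954×49 mm with its upper surface at z = 774 mm. It stands on four 64×64 mm square legs, each inset 51 mm from the nearest pair of top edges, running from the floor to the underside of the top. Four apron rails, 64 mm thick and 97 mm tall, run between adjacent legs with their top edges flush with the underside of the top and their outer faces flush with the legs' outer faces.

B is a wooden ladder with two side rails of 30×60 mm section and 2098 mm height, set 434 mm apart overall. Between them run 7 rectangular rungs (60 mm deep, 34 mm thick), front faces flush with the rails' −y face. The bottom of the first rung is 231 mm above the floor and each subsequent rung is 278 mm higher than the one below.

The ladder is on top of the table.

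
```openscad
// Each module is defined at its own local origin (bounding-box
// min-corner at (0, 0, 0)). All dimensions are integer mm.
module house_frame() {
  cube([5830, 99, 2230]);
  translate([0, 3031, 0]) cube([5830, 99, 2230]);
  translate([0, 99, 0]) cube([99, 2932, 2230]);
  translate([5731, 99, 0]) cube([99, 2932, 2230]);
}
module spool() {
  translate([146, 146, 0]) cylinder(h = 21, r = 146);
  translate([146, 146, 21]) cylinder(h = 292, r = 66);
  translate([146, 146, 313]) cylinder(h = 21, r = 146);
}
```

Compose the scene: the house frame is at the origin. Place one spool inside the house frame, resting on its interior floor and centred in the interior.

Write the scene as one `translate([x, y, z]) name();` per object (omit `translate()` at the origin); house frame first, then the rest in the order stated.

house_frame();
translate([2769, 1419, 0]) spool();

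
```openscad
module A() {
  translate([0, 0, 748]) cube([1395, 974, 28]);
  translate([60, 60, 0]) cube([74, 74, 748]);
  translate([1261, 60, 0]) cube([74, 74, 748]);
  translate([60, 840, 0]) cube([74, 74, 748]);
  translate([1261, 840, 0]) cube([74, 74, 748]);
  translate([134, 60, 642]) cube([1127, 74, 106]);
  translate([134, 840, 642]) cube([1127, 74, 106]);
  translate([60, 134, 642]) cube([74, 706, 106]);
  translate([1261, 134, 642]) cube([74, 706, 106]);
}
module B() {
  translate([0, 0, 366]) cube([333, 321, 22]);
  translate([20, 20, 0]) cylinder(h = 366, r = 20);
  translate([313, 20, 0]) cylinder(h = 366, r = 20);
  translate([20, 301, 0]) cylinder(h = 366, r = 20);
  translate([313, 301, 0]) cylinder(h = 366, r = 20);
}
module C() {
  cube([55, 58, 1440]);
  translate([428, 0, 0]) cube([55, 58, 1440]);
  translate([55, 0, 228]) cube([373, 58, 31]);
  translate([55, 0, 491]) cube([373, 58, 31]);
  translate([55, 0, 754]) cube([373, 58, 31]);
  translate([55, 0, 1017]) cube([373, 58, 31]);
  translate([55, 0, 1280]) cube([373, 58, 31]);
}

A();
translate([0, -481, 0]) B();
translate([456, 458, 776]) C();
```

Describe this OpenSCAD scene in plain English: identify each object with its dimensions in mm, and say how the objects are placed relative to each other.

A is a table: top 1395 mm (x) × 974 mm (y), 28 mm thick, upper face at z = 776 mm, on four 74×74 mm square legs, each inset 60 mm from the nearest pair of top edges, running from z = 0 to the bottom of the top. Four apron rails, 74 mm thick and 106 mm tall, run between adjacent legs with their top edges flush with the underside of the top and their outer faces flush with the legs' outer faces.

B is a simple wooden stool: a rectangular seat 333 mm (x) by 321 mm (y), 22 mm thick, top face at z = 388 mm, on four round legs, each 40 mm in diameter. The legs rest on z = 0, each leg's axis is inset half a diameter from the nearest pair of seat edges (so the leg's bounding box is flush with the corner).

C is a straight ladder. Two 55×58 mm vertical rails, 1440 mm tall, stand 483 mm apart (outside-to-outside) with their front faces coplanar on the −y side. 5 rungs, each 58 mm deep and 31 mm tall, span between the inner faces of the rails, front faces flush with the rails. The lowest rung's underside is at z = 228 mm and rungs are spaced 263 mm apart (underside to underside).

The stool is on the floor beside the table on its −y side. The ladder is on top of the table, centred.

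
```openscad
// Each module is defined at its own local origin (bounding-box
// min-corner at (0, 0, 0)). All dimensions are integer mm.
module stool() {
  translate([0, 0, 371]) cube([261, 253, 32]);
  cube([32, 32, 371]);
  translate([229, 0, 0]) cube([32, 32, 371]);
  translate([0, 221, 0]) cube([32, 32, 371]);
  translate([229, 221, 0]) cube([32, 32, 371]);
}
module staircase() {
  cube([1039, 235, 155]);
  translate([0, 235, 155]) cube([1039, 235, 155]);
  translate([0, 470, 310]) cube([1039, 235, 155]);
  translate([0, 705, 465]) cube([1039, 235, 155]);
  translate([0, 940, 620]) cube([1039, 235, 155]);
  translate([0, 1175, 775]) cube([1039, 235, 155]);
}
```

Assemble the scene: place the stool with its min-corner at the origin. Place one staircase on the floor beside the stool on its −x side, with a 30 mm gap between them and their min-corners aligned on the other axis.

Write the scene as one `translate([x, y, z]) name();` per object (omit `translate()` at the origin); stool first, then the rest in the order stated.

stool();
translate([-1069, 0, 0]) staircase();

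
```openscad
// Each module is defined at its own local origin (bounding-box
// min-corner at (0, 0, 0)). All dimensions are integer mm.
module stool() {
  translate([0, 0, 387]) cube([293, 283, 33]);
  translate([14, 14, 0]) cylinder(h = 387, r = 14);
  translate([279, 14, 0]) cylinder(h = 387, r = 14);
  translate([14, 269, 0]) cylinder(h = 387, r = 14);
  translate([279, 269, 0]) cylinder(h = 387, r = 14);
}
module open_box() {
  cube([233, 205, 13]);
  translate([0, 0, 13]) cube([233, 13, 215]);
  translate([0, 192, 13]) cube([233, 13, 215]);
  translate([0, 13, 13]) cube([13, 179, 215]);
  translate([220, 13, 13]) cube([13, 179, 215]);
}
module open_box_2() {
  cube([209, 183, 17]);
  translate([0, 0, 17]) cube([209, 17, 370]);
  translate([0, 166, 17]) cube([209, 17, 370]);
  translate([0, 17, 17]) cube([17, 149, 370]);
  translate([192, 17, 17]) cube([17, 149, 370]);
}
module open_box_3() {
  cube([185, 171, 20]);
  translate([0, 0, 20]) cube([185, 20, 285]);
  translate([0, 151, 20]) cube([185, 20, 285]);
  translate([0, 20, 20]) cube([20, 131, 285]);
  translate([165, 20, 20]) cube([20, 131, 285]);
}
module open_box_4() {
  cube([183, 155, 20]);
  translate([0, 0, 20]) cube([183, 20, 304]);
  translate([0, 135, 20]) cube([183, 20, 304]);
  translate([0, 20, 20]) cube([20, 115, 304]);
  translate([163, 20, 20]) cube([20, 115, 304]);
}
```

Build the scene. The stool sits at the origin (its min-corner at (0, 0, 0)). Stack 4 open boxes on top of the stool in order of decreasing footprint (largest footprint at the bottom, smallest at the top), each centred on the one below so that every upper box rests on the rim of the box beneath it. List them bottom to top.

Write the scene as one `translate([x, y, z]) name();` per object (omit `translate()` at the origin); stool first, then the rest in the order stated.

stool();
translate([30, 39, 420]) open_box();
translate([42, 50, 648]) open_box_2();
translate([54, 56, 1035]) open_box_3();
translate([55, 64, 1340]) open_box_4();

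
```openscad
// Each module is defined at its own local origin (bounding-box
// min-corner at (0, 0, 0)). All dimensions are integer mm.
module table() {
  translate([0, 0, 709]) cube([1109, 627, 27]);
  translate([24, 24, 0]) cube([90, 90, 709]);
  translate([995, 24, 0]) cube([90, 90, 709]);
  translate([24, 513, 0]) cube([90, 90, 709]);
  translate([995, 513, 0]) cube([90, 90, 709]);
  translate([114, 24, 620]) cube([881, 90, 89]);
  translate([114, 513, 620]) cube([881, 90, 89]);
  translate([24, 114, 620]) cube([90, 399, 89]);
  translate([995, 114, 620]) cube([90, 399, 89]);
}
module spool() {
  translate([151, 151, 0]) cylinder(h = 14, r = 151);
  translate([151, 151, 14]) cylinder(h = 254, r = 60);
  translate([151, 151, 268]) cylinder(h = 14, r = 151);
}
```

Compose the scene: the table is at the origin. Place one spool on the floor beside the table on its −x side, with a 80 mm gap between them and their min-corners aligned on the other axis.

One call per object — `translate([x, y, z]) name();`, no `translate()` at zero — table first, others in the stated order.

table();
translate([-382, 0, 0]) spool();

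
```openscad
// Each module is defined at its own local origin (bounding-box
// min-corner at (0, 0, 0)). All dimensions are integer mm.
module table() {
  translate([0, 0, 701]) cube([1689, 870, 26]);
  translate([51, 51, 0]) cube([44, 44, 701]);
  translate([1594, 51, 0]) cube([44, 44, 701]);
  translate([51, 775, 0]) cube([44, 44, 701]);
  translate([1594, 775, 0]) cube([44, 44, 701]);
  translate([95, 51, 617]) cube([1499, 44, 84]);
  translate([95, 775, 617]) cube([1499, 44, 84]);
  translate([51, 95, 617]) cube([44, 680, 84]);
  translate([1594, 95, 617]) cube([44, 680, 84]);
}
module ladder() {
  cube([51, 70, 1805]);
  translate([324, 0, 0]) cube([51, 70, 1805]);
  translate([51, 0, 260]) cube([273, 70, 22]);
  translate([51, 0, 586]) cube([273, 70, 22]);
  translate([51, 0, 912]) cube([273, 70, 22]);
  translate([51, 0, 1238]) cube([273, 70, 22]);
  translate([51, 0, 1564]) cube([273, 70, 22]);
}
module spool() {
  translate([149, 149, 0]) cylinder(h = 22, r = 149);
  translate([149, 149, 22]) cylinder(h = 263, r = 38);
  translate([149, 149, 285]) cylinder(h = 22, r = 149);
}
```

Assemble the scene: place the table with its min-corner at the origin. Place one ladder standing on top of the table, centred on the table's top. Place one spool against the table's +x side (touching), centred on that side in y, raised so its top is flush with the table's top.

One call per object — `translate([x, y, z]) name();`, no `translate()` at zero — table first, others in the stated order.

table();
translate([657, 400, 727]) ladder();
translate([1689, 286, 420]) spool();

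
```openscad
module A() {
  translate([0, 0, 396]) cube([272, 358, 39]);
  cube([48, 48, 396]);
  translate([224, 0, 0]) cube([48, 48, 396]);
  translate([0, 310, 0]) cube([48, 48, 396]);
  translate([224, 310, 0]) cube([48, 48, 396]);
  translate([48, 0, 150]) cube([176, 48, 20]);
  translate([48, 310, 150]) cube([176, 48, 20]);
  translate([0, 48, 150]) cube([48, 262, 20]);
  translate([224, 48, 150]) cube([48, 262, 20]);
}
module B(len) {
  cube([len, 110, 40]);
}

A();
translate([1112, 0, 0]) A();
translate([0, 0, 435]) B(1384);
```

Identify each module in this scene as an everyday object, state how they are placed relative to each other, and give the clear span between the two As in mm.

Second stool starts at x = 1112; first ends at x = 272; clear span = 1112 − 272 = 840 mm.

A is a stool. B is a beam. A beam spans the tops of two stools. The clear span between the two stools is 840 mm.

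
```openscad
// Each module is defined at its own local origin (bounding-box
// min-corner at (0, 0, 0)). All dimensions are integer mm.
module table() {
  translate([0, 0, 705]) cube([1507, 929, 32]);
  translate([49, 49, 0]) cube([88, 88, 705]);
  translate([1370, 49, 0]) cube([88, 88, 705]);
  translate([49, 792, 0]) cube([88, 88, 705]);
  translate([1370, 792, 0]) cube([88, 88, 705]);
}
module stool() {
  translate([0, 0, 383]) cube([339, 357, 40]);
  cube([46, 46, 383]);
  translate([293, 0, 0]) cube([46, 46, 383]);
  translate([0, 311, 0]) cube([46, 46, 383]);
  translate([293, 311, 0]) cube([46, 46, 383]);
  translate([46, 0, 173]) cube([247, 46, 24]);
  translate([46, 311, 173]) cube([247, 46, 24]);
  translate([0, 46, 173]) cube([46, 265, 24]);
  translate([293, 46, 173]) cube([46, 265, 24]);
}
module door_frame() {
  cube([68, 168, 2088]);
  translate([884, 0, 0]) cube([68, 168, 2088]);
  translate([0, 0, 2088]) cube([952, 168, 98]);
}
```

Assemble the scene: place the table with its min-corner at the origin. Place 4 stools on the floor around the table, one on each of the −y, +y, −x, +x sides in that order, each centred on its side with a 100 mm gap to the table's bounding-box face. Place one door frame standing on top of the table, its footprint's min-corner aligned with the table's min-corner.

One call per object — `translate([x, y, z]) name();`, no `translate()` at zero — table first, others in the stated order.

table();
translate([584, -457, 0]) stool();
translate([584, 1029, 0]) stool();
translate([-439, 286, 0]) stool();
translate([1607, 286, 0]) stool();
translate([0, 0, 737]) door_frame();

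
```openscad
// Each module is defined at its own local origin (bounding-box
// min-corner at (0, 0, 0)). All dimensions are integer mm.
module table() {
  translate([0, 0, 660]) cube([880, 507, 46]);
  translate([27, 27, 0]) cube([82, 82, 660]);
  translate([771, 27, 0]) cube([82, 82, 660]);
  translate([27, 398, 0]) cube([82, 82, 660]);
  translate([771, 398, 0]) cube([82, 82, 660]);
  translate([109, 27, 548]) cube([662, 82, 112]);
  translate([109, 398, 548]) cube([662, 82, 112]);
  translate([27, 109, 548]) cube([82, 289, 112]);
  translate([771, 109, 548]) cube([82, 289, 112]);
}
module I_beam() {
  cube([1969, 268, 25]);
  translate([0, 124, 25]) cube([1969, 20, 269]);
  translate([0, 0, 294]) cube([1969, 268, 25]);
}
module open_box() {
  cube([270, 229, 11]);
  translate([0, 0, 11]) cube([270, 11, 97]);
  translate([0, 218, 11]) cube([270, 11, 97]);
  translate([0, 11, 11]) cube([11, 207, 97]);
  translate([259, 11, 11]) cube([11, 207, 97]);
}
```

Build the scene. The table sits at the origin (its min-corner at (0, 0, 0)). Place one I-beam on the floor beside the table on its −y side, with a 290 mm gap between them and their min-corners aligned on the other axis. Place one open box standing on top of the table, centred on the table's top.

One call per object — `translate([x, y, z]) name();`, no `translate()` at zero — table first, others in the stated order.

table();
translate([0, -558, 0]) I_beam();
translate([305, 139, 706]) open_box();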